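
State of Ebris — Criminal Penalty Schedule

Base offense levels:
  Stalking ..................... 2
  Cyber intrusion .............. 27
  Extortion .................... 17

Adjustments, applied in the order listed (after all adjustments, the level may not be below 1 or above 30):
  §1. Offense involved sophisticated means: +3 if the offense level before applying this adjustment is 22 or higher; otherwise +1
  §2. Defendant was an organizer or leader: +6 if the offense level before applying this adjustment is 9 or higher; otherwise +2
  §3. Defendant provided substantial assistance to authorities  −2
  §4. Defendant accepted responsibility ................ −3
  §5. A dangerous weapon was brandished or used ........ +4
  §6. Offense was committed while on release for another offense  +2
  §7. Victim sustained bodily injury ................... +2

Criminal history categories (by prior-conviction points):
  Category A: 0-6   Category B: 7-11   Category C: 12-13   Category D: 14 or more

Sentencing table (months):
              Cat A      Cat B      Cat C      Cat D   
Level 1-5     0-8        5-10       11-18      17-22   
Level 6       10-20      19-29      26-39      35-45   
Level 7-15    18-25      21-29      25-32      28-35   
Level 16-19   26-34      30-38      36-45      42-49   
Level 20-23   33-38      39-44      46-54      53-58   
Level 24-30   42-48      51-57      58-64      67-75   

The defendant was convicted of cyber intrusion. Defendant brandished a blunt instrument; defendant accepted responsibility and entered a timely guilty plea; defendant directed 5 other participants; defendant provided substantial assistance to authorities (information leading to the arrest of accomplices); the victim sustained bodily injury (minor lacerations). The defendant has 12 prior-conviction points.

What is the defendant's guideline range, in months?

Base offense level for cyber intrusion: 27.
§2 applies (level before this adjustment is 27 ≥ 9, so +6): 27 + 6 = 33.
§3 applies: 33 − 2 = 31.
§4 applies: 31 − 3 = 28.
§5 applies: 28 + 4 = 32.
§7 applies: 32 + 2 = 34.
Level 34 exceeds the maximum of 30; capped at 30.
Final offense level: 30.
Criminal history: 12 prior points → Category C (12-13).
Level 30 falls in the 24-30 band.
Grid: Level 24-30 × Category C = 58-64 months.

58-64 months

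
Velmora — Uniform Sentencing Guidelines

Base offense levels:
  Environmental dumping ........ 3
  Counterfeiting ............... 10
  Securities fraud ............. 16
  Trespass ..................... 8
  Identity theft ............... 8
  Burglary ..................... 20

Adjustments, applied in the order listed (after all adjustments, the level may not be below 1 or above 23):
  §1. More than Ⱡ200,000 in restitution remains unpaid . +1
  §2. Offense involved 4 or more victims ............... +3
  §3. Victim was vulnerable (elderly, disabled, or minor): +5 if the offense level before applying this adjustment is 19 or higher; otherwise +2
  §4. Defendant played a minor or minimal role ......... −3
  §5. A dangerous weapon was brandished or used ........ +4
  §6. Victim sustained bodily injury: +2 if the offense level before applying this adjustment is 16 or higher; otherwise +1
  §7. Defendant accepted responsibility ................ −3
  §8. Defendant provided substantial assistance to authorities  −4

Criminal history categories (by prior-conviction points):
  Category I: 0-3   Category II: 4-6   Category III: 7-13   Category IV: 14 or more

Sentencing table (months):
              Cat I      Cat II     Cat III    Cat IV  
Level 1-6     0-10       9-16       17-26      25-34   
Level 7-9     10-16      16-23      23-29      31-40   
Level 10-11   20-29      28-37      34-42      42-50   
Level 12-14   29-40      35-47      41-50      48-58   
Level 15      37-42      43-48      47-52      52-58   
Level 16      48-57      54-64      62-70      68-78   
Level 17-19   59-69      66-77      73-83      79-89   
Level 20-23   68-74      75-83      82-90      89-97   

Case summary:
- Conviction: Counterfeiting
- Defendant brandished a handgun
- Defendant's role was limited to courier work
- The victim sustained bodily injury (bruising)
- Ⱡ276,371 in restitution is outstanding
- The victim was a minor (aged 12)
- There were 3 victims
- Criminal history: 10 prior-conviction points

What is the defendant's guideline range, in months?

47-52 months

Base offense level for counterfeiting: 10.
§1 applies: 10 + 1 = 11.
§3 applies (level before this adjustment is 11 < 19, so +2): 11 + 2 = 13.
§4 applies: 13 − 3 = 10.
§5 applies: 10 + 4 = 14.
§6 applies (level before this adjustment is 14 < 16, so +1): 14 + 1 = 15.
Final offense level: 15.
Criminal history: 10 prior points → Category III (7-13).
Level 15 falls in the 15 band.
Grid: Level 15 × Category III = 47-52 months.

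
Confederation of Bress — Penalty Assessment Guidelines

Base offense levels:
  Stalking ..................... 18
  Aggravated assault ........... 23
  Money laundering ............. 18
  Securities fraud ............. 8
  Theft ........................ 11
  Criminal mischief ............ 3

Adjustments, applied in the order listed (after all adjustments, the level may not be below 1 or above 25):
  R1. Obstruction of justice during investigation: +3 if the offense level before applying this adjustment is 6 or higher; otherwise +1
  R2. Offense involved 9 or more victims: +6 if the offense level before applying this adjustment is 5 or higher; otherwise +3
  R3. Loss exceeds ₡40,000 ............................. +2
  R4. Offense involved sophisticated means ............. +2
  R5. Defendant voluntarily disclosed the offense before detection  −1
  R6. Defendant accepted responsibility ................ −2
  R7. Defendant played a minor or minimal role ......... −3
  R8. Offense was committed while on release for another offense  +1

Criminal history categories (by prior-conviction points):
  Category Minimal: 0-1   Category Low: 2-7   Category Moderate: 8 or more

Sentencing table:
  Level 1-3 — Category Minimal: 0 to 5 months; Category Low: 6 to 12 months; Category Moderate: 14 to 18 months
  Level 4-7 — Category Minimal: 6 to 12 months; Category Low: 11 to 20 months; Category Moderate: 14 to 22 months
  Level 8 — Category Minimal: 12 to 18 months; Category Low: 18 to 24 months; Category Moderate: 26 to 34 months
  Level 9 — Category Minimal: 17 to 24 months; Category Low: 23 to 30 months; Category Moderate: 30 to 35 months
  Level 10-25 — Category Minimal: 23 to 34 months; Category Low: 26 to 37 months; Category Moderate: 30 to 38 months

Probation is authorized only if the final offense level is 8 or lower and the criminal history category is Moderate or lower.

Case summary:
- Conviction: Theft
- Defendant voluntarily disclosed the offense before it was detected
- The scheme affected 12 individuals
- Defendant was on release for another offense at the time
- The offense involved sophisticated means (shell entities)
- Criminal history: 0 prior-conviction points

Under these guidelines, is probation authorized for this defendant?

Base offense level for theft: 11.
R2 applies (level before this adjustment is 11 ≥ 5, so +6): 11 + 6 = 17.
R4 applies: 17 + 2 = 19.
R5 applies: 19 − 1 = 18.
R7 does not apply.
R8 applies: 18 + 1 = 19.
Final offense level: 19.
Criminal history: 0 prior points → Category Minimal (0-1).
Level 19 falls in the 10-25 band.
Grid: Level 10-25 × Category Minimal = 23-34 months.
Probation check: level 19 > 8 and category Minimal ≤ Moderate → not eligible.

No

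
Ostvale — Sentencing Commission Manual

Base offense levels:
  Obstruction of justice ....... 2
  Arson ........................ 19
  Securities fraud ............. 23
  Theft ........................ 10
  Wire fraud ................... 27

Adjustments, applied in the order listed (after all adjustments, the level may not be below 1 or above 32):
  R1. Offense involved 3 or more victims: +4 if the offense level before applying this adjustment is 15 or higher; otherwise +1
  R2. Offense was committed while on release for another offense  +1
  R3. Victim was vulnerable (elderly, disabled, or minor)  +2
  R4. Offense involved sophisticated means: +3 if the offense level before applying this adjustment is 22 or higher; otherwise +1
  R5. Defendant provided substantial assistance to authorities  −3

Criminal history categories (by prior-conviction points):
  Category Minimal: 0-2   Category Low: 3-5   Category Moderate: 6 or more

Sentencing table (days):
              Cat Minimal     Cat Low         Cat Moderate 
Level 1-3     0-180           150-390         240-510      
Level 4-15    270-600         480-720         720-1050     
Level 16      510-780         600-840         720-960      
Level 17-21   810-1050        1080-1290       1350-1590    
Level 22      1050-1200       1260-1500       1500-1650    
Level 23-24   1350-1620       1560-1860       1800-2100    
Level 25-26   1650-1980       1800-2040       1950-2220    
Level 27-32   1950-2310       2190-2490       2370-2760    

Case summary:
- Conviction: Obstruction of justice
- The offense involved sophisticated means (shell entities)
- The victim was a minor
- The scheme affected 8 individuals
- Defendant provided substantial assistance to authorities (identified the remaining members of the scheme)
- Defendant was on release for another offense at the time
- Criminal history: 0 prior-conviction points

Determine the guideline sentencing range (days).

270-600 days

Base offense level for obstruction of justice: 2.
R1 applies (level before this adjustment is 2 < 15, so +1): 2 + 1 = 3.
R2 applies: 3 + 1 = 4.
R3 applies: 4 + 2 = 6.
R4 applies (level before this adjustment is 6 < 22, so +1): 6 + 1 = 7.
R5 applies: 7 − 3 = 4.
Final offense level: 4.
Criminal history: 0 prior points → Category Minimal (0-2).
Level 4 falls in the 4-15 band.
Grid: Level 4-15 × Category Minimal = 270-600 days.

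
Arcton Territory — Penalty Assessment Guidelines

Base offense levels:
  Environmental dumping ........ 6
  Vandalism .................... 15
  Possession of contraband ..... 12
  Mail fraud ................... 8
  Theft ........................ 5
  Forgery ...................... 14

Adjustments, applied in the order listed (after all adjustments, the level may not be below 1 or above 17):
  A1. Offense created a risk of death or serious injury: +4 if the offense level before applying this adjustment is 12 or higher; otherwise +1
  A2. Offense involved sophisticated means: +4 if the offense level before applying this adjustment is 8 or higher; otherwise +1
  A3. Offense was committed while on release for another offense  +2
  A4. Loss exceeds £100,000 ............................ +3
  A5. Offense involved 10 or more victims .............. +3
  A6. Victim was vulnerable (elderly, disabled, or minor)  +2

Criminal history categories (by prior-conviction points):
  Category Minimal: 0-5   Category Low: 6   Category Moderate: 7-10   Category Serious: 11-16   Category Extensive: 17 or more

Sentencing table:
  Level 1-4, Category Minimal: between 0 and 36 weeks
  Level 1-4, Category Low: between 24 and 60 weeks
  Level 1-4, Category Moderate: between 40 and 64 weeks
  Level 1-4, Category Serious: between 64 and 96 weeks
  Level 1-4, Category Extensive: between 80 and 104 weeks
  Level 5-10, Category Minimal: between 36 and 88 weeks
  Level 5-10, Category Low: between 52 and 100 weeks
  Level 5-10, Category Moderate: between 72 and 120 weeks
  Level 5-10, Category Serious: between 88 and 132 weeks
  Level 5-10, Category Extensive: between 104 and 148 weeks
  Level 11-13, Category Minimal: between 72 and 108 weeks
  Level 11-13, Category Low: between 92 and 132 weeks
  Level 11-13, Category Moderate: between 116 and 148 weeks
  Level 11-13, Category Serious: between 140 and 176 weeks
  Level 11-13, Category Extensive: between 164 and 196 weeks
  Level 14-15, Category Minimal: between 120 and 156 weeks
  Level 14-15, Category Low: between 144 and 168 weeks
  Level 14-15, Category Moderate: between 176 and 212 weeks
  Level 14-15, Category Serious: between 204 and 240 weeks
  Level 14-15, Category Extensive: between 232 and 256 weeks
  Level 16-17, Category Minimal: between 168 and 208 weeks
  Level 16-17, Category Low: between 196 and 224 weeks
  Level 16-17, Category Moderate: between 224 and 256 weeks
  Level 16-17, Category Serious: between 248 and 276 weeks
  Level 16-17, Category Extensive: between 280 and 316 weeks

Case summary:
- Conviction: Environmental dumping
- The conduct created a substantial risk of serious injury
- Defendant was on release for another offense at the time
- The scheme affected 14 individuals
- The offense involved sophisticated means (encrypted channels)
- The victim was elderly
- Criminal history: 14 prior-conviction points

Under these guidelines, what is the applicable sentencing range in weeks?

204-240 weeks

Base offense level for environmental dumping: 6.
A1 applies (level before this adjustment is 6 < 12, so +1): 6 + 1 = 7.
A2 applies (level before this adjustment is 7 < 8, so +1): 7 + 1 = 8.
A3 applies: 8 + 2 = 10.
A4 does not apply.
A5 applies: 10 + 3 = 13.
A6 applies: 13 + 2 = 15.
Final offense level: 15.
Criminal history: 14 prior points → Category Serious (11-16).
Level 15 falls in the 14-15 band.
Grid: Level 14-15 × Category Serious = 204-240 weeks.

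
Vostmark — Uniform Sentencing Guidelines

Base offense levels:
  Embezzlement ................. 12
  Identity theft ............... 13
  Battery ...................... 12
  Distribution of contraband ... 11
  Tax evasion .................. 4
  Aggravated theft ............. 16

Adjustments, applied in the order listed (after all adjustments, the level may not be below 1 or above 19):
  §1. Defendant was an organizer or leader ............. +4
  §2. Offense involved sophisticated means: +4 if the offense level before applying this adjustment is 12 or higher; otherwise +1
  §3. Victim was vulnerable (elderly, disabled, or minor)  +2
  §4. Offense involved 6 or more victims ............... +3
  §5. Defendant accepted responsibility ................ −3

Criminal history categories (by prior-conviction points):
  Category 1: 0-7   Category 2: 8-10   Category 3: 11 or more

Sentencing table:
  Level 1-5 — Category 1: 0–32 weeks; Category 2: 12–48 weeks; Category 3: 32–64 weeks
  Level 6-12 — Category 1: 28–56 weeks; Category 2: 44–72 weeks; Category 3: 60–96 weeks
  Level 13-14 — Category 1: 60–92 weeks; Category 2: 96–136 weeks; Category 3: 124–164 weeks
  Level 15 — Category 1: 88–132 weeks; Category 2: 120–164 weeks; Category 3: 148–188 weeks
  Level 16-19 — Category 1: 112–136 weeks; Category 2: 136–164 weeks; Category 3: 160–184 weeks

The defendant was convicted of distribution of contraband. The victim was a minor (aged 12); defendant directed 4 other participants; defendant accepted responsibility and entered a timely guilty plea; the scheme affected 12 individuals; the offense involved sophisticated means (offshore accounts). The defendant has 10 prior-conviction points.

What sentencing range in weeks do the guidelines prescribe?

136-164 weeks

Base offense level for distribution of contraband: 11.
§1 applies: 11 + 4 = 15.
§2 applies (level before this adjustment is 15 ≥ 12, so +4): 15 + 4 = 19.
§3 applies: 19 + 2 = 21.
§4 applies: 21 + 3 = 24.
§5 applies: 24 − 3 = 21.
Level 21 exceeds the maximum of 19; capped at 19.
Final offense level: 19.
Criminal history: 10 prior points → Category 2 (8-10).
Level 19 falls in the 16-19 band.
Grid: Level 16-19 × Category 2 = 136-164 weeks.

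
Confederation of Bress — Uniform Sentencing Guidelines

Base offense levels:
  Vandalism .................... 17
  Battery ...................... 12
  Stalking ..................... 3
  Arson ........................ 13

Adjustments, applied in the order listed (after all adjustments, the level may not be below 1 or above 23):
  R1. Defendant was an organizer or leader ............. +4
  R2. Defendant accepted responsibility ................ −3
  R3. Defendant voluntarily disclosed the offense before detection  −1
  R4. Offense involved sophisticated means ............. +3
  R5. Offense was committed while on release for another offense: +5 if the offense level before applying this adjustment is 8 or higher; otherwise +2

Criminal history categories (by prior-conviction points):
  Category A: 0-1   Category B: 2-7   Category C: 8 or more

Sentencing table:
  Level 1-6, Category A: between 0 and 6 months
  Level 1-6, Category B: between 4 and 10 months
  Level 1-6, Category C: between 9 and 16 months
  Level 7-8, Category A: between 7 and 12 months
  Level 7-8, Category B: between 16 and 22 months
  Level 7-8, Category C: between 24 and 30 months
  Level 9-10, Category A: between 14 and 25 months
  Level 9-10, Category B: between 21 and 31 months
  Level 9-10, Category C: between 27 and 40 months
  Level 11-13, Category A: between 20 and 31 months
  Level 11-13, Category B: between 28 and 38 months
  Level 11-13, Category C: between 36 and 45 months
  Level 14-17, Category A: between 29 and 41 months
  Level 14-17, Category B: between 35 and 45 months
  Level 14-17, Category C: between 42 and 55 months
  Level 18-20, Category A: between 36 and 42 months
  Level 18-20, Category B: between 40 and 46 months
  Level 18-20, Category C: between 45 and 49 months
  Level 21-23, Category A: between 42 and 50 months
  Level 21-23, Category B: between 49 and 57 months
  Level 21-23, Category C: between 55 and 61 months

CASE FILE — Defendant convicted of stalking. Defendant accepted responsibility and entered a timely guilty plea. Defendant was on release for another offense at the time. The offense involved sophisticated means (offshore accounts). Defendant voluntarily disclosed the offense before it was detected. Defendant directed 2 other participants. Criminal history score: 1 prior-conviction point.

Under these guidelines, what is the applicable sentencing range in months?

7-12 months

Base offense level for stalking: 3.
R1 applies: 3 + 4 = 7.
R2 applies: 7 − 3 = 4.
R3 applies: 4 − 1 = 3.
R4 applies: 3 + 3 = 6.
R5 applies (level before this adjustment is 6 < 8, so +2): 6 + 2 = 8.
Final offense level: 8.
Criminal history: 1 prior point → Category A (0-1).
Level 8 falls in the 7-8 band.
Grid: Level 7-8 × Category A = 7-12 months.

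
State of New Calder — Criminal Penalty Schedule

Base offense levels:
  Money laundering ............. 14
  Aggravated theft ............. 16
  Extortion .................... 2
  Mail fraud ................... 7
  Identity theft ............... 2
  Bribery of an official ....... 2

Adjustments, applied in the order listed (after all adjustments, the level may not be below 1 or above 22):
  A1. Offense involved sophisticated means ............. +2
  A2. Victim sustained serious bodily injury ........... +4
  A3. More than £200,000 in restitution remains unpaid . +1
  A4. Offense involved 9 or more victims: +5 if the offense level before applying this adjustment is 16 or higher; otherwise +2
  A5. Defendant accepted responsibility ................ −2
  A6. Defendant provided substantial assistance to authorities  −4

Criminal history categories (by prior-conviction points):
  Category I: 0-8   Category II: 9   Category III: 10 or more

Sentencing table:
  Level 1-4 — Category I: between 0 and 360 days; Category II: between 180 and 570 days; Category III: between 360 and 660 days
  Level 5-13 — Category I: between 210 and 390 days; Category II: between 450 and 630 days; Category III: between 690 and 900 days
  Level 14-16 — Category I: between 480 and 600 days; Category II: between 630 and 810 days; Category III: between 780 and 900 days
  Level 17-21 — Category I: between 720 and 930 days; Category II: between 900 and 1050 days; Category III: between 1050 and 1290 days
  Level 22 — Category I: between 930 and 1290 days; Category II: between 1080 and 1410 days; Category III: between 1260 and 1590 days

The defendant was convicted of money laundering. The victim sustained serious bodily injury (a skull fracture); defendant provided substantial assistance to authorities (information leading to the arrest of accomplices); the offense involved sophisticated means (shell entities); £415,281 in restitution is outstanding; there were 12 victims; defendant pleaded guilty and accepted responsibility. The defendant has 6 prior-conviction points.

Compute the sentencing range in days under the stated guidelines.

Base offense level for money laundering: 14.
A1 applies: 14 + 2 = 16.
A2 applies: 16 + 4 = 20.
A3 applies: 20 + 1 = 21.
A4 applies (level before this adjustment is 21 ≥ 16, so +5): 21 + 5 = 26.
A5 applies: 26 − 2 = 24.
A6 applies: 24 − 4 = 20.
Final offense level: 20.
Criminal history: 6 prior points → Category I (0-8).
Level 20 falls in the 17-21 band.
Grid: Level 17-21 × Category I = 720-930 days.

720-930 days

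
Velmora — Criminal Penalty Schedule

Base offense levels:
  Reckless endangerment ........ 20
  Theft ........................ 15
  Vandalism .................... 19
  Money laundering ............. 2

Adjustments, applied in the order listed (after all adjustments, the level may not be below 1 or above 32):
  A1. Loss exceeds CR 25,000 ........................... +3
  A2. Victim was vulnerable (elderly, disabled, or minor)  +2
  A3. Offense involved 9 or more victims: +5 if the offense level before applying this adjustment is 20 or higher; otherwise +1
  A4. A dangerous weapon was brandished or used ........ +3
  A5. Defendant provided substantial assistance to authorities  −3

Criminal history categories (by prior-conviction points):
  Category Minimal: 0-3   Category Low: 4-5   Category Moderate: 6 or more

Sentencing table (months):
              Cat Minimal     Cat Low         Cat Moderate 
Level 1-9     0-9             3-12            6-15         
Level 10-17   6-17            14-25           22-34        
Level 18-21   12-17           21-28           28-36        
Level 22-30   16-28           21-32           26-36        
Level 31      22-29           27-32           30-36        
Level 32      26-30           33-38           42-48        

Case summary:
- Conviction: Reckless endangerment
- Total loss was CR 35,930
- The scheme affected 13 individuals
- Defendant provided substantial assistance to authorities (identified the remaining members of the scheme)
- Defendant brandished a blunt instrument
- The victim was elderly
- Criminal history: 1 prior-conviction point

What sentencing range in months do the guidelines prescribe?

Base offense level for reckless endangerment: 20.
A1 applies: 20 + 3 = 23.
A2 applies: 23 + 2 = 25.
A3 applies (level before this adjustment is 25 ≥ 20, so +5): 25 + 5 = 30.
A4 applies: 30 + 3 = 33.
A5 applies: 33 − 3 = 30.
Final offense level: 30.
Criminal history: 1 prior point → Category Minimal (0-3).
Level 30 falls in the 22-30 band.
Grid: Level 22-30 × Category Minimal = 16-28 months.

16-28 months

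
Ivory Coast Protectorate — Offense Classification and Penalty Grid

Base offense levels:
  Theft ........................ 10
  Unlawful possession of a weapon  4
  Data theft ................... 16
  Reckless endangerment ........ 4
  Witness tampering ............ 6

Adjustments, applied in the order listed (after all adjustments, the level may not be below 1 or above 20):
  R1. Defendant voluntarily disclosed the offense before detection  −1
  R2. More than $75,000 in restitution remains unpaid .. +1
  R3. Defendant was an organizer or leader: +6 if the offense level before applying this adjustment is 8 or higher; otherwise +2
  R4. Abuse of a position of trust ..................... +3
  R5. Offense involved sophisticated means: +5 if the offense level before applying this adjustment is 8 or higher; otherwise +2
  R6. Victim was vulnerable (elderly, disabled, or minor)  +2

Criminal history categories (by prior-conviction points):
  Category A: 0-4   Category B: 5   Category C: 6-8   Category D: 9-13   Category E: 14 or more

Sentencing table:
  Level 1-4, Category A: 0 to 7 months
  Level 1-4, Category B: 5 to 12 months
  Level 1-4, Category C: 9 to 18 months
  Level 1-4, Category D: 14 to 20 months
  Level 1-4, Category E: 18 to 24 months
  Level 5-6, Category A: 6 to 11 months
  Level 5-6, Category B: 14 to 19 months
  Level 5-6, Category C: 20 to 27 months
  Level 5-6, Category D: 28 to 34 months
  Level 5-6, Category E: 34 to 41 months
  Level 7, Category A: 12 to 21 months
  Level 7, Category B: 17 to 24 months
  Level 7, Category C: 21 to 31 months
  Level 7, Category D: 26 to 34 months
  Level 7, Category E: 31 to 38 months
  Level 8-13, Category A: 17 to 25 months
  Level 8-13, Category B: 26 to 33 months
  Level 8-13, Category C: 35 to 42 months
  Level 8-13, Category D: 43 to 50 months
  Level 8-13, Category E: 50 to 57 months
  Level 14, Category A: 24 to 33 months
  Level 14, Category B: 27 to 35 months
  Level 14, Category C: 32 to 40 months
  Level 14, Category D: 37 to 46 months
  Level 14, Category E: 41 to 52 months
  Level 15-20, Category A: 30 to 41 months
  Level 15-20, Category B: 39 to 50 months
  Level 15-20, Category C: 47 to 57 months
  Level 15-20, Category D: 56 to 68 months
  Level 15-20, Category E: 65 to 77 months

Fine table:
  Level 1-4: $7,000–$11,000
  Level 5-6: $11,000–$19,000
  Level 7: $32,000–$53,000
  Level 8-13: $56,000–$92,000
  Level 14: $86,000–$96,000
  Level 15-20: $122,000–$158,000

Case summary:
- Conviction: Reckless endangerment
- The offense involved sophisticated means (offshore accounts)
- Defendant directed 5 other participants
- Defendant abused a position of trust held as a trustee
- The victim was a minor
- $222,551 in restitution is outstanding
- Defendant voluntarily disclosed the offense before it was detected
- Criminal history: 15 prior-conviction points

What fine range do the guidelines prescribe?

$122,000–$158,000

Base offense level for reckless endangerment: 4.
R1 applies: 4 − 1 = 3.
R2 applies: 3 + 1 = 4.
R3 applies (level before this adjustment is 4 < 8, so +2): 4 + 2 = 6.
R4 applies: 6 + 3 = 9.
R5 applies (level before this adjustment is 9 ≥ 8, so +5): 9 + 5 = 14.
R6 applies: 14 + 2 = 16.
Final offense level: 16.
Level 16 falls in the 15-20 band.
Fine table: Level 15-20 → $122,000–$158,000.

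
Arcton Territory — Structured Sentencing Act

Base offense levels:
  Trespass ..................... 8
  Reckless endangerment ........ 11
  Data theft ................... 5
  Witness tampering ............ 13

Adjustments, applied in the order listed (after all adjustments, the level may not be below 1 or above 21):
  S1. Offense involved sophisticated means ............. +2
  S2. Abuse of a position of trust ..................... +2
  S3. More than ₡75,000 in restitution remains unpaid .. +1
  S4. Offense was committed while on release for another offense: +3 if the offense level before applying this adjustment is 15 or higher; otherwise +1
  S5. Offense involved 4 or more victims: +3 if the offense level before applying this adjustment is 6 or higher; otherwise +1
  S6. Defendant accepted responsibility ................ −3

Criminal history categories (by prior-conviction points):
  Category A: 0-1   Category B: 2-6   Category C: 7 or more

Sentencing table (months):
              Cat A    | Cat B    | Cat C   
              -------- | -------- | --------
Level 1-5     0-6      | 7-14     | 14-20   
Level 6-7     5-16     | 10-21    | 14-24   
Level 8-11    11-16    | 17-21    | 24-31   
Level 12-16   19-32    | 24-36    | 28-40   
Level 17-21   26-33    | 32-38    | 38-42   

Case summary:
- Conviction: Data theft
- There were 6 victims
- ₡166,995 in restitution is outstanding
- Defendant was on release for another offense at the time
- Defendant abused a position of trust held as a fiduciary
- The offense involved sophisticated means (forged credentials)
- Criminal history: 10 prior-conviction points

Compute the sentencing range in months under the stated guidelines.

28-40 months

Base offense level for data theft: 5.
S1 applies: 5 + 2 = 7.
S2 applies: 7 + 2 = 9.
S3 applies: 9 + 1 = 10.
S4 applies (level before this adjustment is 10 < 15, so +1): 10 + 1 = 11.
S5 applies (level before this adjustment is 11 ≥ 6, so +3): 11 + 3 = 14.
S6 does not apply.
Final offense level: 14.
Criminal history: 10 prior points → Category C (7+).
Level 14 falls in the 12-16 band.
Grid: Level 12-16 × Category C = 28-40 months.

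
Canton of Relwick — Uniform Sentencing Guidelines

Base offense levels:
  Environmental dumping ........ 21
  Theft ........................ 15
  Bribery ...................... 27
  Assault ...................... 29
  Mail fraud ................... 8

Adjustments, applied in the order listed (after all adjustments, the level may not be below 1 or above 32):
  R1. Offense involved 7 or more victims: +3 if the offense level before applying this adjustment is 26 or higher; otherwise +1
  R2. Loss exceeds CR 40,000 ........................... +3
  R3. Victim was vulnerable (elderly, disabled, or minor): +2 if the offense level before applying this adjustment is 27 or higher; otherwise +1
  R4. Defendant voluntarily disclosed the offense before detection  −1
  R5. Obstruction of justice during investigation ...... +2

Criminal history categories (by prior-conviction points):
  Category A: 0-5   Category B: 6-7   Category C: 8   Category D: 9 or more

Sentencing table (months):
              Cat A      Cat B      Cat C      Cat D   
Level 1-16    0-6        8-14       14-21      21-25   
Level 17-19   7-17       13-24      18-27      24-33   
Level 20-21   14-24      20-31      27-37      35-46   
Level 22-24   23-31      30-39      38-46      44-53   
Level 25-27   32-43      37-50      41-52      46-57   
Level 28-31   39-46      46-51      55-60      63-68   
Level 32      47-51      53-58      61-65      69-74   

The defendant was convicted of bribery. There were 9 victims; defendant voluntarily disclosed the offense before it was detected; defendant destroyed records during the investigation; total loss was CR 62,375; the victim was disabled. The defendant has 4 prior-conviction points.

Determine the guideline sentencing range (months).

47-51 months

Base offense level for bribery: 27.
R1 applies (level before this adjustment is 27 ≥ 26, so +3): 27 + 3 = 30.
R2 applies: 30 + 3 = 33.
R3 applies (level before this adjustment is 33 ≥ 27, so +2): 33 + 2 = 35.
R4 applies: 35 − 1 = 34.
R5 applies: 34 + 2 = 36.
Level 36 exceeds the maximum of 32; capped at 32.
Final offense level: 32.
Criminal history: 4 prior points → Category A (0-5).
Level 32 falls in the 32 band.
Grid: Level 32 × Category A = 47-51 months.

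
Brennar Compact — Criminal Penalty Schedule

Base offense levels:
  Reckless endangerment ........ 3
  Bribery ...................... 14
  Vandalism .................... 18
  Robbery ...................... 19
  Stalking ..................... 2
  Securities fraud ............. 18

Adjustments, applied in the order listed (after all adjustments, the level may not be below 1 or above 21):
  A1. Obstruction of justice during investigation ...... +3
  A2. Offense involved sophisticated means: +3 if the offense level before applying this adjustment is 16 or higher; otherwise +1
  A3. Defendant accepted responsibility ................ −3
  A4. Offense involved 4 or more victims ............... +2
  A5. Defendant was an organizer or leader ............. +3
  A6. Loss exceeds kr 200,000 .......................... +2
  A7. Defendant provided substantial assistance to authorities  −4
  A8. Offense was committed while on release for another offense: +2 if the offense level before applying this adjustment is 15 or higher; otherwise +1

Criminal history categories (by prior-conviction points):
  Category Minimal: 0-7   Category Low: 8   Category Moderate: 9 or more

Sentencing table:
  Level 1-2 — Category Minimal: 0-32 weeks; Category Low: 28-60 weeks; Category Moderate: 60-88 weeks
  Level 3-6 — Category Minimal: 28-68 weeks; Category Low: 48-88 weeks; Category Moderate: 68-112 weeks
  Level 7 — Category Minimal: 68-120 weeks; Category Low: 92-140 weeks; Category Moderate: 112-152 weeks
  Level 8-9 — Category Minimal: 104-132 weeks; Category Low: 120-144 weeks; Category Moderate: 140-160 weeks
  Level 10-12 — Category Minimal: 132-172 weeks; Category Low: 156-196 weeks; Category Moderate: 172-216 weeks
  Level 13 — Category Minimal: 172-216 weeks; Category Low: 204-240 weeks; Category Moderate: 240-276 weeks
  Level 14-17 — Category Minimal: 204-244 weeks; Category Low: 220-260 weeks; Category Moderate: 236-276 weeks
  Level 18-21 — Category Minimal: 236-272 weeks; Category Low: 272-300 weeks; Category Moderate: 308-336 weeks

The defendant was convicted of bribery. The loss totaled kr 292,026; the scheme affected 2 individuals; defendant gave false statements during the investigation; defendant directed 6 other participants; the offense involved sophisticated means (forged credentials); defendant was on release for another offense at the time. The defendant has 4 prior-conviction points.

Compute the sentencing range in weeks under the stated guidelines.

Base offense level for bribery: 14.
A1 applies: 14 + 3 = 17.
A2 applies (level before this adjustment is 17 ≥ 16, so +3): 17 + 3 = 20.
A3 does not apply.
A5 applies: 20 + 3 = 23.
A6 applies: 23 + 2 = 25.
A8 applies (level before this adjustment is 25 ≥ 15, so +2): 25 + 2 = 27.
Level 27 exceeds the maximum of 21; capped at 21.
Final offense level: 21.
Criminal history: 4 prior points → Category Minimal (0-7).
Level 21 falls in the 18-21 band.
Grid: Level 18-21 × Category Minimal = 236-272 weeks.

236-272 weeks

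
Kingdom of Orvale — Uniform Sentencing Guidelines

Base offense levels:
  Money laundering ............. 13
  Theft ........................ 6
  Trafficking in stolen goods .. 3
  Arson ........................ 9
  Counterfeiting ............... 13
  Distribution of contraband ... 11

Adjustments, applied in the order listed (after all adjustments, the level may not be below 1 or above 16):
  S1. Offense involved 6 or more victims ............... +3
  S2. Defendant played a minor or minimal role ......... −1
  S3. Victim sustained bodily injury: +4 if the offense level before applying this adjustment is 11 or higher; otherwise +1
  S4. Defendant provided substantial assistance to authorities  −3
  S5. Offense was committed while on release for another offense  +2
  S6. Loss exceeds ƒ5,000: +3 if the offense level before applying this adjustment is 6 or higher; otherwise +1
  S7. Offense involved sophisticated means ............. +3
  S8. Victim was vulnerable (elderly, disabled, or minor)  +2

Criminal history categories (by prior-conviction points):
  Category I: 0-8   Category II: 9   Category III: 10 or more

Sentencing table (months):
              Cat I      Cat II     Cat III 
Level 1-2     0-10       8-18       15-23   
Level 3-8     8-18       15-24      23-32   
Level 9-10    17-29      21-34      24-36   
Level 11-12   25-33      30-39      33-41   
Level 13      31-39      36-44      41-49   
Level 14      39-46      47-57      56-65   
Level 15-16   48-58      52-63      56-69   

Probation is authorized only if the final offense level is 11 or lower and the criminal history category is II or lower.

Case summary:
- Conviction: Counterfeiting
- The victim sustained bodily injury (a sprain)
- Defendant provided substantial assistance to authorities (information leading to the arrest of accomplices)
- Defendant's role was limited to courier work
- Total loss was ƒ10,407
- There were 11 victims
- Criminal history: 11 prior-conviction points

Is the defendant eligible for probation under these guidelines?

No

Base offense level for counterfeiting: 13.
S1 applies: 13 + 3 = 16.
S2 applies: 16 − 1 = 15.
S3 applies (level before this adjustment is 15 ≥ 11, so +4): 15 + 4 = 19.
S4 applies: 19 − 3 = 16.
S6 applies (level before this adjustment is 16 ≥ 6, so +3): 16 + 3 = 19.
S7 does not apply.
S8 does not apply.
Level 19 exceeds the maximum of 16; capped at 16.
Final offense level: 16.
Criminal history: 11 prior points → Category III (10+).
Level 16 falls in the 15-16 band.
Grid: Level 15-16 × Category III = 56-69 months.
Probation check: level 16 > 11 and category III > II → not eligible.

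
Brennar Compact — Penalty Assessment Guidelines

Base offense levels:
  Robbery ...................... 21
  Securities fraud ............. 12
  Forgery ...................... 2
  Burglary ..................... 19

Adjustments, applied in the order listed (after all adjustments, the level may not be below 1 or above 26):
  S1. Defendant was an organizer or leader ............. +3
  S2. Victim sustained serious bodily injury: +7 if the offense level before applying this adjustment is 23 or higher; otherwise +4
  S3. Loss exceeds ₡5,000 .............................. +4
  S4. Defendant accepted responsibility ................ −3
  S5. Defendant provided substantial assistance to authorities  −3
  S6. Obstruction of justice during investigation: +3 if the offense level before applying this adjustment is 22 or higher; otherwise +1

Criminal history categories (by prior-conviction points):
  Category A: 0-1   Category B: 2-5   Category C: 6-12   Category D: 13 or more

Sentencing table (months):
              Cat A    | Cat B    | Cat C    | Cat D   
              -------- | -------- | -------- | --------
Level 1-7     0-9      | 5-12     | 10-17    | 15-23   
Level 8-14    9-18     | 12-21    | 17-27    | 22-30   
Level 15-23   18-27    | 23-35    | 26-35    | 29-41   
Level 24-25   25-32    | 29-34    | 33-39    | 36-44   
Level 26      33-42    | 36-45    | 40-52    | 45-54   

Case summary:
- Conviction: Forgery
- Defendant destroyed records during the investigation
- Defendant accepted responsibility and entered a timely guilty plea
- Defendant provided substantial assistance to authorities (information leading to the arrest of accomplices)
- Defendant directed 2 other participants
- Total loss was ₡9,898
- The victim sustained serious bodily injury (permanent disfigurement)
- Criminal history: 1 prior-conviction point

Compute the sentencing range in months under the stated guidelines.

9-18 months

Base offense level for forgery: 2.
S1 applies: 2 + 3 = 5.
S2 applies (level before this adjustment is 5 < 23, so +4): 5 + 4 = 9.
S3 applies: 9 + 4 = 13.
S4 applies: 13 − 3 = 10.
S5 applies: 10 − 3 = 7.
S6 applies (level before this adjustment is 7 < 22, so +1): 7 + 1 = 8.
Final offense level: 8.
Criminal history: 1 prior point → Category A (0-1).
Level 8 falls in the 8-14 band.
Grid: Level 8-14 × Category A = 9-18 months.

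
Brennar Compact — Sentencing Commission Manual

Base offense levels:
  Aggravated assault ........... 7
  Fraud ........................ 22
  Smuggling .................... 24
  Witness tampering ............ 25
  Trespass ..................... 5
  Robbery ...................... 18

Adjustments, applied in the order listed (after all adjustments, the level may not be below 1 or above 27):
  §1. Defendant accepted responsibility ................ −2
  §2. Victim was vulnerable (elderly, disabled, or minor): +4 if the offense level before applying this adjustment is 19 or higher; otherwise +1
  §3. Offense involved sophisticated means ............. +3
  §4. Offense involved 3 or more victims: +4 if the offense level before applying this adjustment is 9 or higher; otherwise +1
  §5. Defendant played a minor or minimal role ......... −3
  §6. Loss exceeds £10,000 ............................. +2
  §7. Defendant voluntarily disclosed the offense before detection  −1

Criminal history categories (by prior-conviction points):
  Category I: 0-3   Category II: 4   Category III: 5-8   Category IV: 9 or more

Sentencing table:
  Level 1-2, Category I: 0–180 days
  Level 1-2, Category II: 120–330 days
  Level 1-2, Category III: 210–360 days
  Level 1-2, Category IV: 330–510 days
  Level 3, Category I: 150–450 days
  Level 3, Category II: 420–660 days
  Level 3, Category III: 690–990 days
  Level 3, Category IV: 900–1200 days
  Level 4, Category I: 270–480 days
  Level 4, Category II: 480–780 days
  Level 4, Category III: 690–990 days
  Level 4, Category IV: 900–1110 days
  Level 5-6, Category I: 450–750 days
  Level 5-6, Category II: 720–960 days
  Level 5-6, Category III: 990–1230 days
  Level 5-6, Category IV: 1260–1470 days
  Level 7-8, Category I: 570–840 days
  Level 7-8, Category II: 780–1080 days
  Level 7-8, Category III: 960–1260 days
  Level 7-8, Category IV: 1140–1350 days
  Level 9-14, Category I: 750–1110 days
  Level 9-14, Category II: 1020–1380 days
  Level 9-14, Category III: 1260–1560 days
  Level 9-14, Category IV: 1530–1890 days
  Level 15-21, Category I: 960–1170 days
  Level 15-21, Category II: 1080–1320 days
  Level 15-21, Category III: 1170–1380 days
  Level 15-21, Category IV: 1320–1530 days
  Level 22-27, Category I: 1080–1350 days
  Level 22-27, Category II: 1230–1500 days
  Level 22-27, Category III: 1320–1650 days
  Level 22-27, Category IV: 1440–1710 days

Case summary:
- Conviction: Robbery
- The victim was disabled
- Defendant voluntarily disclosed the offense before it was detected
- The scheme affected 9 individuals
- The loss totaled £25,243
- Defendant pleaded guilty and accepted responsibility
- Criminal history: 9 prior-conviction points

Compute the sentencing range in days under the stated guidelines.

Base offense level for robbery: 18.
§1 applies: 18 − 2 = 16.
§2 applies (level before this adjustment is 16 < 19, so +1): 16 + 1 = 17.
§4 applies (level before this adjustment is 17 ≥ 9, so +4): 17 + 4 = 21.
§6 applies: 21 + 2 = 23.
§7 applies: 23 − 1 = 22.
Final offense level: 22.
Criminal history: 9 prior points → Category IV (9+).
Level 22 falls in the 22-27 band.
Grid: Level 22-27 × Category IV = 1440-1710 days.

1440-1710 days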